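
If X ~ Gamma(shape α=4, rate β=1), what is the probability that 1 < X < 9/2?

P(1 < X < 9/2) = ∫_{1}^{9/2} f(x) dx
where f(x) = \frac{x^{3} e^{- x}}{6}
= - \frac{493}{16 e^{\frac{9}{2}}} + \frac{8}{3 e}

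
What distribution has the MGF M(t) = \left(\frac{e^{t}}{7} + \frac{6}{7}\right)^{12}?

The MGF M(t) = \left(\frac{e^{t}}{7} + \frac{6}{7}\right)^{12} is the standard form for the Binomial distribution.
Comparing with the known MGF formula identifies: Binomial(n=12, p=1/7)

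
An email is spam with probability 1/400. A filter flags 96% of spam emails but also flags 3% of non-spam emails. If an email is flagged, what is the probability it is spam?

Let D = the rare event, + = positive/flagged.
P(D) = 1/400
P(+|D) = 96/100 = 24/25
P(+|D') = 3/100
P(+) = P(+|D)P(D) + P(+|D')P(D')
     = \frac{24}{25} × \frac{1}{400} + \frac{3}{100} × \frac{399}{400}
     = \frac{1293}{40000}
P(D|+) = P(+|D)P(D)/P(+) = \frac{32}{431}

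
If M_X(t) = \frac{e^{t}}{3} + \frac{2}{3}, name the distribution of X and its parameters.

The MGF M(t) = \frac{e^{t}}{3} + \frac{2}{3} is the standard form for the Bernoulli distribution.
Comparing with the known MGF formula identifies: Bernoulli(p=1/3)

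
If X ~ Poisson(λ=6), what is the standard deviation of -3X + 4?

For X ~ Poisson(λ=6):
Var(X) = 6
SD(X) = √(Var(X)) = √(6) = \sqrt{6}
SD(-3X + 4) = |-3| × SD(X) = 3 × \sqrt{6} = 3 \sqrt{6}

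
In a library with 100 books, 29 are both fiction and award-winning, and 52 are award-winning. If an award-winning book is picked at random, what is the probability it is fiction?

P(A ∩ B) = 29/100
P(B) = 52/100 = 13/25
P(A|B) = P(A ∩ B) / P(B) = (29/100) / (13/25) = 29/52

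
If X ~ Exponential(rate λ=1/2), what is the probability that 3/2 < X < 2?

P(3/2 < X < 2) = ∫_{3/2}^{2} f(x) dx
where f(x) = \frac{e^{- \frac{x}{2}}}{2}
= - \frac{1}{e} + e^{- \frac{3}{4}}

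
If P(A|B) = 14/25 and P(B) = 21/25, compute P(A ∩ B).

By definition, P(A|B) = P(A ∩ B) / P(B)
So P(A ∩ B) = P(A|B) × P(B)
= 14/25 × 21/25
= 294/625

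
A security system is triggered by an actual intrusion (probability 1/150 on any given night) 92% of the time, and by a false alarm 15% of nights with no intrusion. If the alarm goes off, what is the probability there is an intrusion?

Let D = the rare event, + = positive/flagged.
P(D) = 1/150
P(+|D) = 92/100 = 23/25
P(+|D') = 15/100 = 3/20
P(+) = P(+|D)P(D) + P(+|D')P(D')
     = \frac{23}{25} × \frac{1}{150} + \frac{3}{20} × \frac{149}{150}
     = \frac{2327}{15000}
P(D|+) = P(+|D)P(D)/P(+) = \frac{92}{2327}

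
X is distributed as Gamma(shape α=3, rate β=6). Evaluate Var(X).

For X ~ Gamma(shape α=3, rate β=6):
Var(X) = \frac{1}{12}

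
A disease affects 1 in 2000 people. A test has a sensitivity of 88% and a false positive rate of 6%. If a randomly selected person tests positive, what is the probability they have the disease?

Let D = the rare event, + = positive/flagged.
P(D) = 1/2000
P(+|D) = 88/100 = 22/25
P(+|D') = 6/100 = 3/50
P(+) = P(+|D)P(D) + P(+|D')P(D')
     = \frac{22}{25} × \frac{1}{2000} + \frac{3}{50} × \frac{1999}{2000}
     = \frac{6041}{100000}
P(D|+) = P(+|D)P(D)/P(+) = \frac{44}{6041}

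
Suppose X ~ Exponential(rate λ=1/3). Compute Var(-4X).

For X ~ Exponential(rate λ=1/3):
Var(X) = 9
Var(-4X) = (-4)² × Var(X) = 16 × 9 = 144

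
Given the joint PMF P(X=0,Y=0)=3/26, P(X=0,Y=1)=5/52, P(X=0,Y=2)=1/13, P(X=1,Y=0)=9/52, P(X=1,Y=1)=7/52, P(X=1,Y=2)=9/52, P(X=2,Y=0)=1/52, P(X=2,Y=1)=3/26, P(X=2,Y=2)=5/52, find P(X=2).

P(X=2) = P(X=2,Y=0) + P(X=2,Y=1) + P(X=2,Y=2)
= 1/52 + 3/26 + 5/52
= 3/13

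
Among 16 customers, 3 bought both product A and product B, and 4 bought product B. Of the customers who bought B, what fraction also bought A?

P(A ∩ B) = 3/16
P(B) = 4/16 = 1/4
P(A|B) = P(A ∩ B) / P(B) = (3/16) / (1/4) = 3/4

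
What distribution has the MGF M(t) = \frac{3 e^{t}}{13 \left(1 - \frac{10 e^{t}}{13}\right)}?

The MGF M(t) = \frac{3 e^{t}}{13 \left(1 - \frac{10 e^{t}}{13}\right)} is the standard form for the Geometric distribution.
Comparing with the known MGF formula identifies: Geometric(p=3/13), X = trial number of first success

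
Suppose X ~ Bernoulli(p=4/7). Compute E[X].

For X ~ Bernoulli(p=4/7), the expected value is:
E[X] = \frac{4}{7}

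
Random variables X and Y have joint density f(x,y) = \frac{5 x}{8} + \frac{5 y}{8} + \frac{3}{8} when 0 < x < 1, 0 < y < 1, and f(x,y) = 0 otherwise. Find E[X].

E[X] = ∫_0^1 ∫_0^1 x × f(x,y) dy dx
= ∫_0^1 ∫_0^1 x × (\frac{5 x}{8} + \frac{5 y}{8} + \frac{3}{8}) dy dx
= \frac{53}{96}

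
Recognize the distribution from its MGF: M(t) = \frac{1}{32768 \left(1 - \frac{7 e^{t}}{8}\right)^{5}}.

The MGF M(t) = \frac{1}{32768 \left(1 - \frac{7 e^{t}}{8}\right)^{5}} is the standard form for the NegativeBinomial distribution.
Comparing with the known MGF formula identifies: NegBin(r=5, p=1/8), X = failures before r-th success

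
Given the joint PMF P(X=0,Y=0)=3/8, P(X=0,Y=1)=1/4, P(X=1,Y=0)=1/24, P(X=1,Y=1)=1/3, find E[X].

First find marginal of X:
P(X=0) = 5/8
P(X=1) = 3/8
E[X] = 0 × 5/8 + 1 × 3/8 = 3/8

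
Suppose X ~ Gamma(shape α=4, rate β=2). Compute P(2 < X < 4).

P(2 < X < 4) = ∫_{2}^{4} f(x) dx
where f(x) = \frac{8 x^{3} e^{- 2 x}}{3}
= \frac{-379 + 71 e^{4}}{3 e^{8}}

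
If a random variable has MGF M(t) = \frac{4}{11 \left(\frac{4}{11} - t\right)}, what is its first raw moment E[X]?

To find E[X], compute M^(1)(0):
M^(1)(t) = \frac{4}{11 \left(\frac{4}{11} - t\right)^{2}}
M^(1)(0) = \frac{11}{4}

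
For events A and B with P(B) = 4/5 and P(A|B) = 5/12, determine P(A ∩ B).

By definition, P(A|B) = P(A ∩ B) / P(B)
So P(A ∩ B) = P(A|B) × P(B)
= 5/12 × 4/5
= 1/3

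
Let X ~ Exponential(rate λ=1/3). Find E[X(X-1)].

E[X(X-1)] = E[X² - X] = E[X²] - E[X]
E[X] = 3
E[X²] = Var(X) + (E[X])² = 9 + (3)² = 18
E[X(X-1)] = 18 - 3 = 15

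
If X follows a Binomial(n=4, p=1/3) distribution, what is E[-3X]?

For X ~ Binomial(n=4, p=1/3):
E[X] = \frac{4}{3}
E[-3X] = -3 × E[X] + 0 = -4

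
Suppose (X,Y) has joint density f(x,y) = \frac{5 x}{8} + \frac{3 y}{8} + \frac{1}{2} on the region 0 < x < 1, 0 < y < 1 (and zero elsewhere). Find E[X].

E[X] = ∫_0^1 ∫_0^1 x × f(x,y) dy dx
= ∫_0^1 ∫_0^1 x × (\frac{5 x}{8} + \frac{3 y}{8} + \frac{1}{2}) dy dx
= \frac{53}{96}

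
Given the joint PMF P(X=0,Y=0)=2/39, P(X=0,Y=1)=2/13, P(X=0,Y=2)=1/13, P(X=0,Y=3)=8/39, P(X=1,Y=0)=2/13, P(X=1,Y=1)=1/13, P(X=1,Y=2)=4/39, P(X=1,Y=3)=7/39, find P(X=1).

P(X=1) = P(X=1,Y=0) + P(X=1,Y=1) + P(X=1,Y=2) + P(X=1,Y=3)
= 2/13 + 1/13 + 4/39 + 7/39
= 20/39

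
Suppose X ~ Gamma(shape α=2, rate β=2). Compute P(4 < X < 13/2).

P(4 < X < 13/2) = ∫_{4}^{13/2} f(x) dx
where f(x) = 4 x e^{- 2 x}
= \frac{-14 + 9 e^{5}}{e^{13}}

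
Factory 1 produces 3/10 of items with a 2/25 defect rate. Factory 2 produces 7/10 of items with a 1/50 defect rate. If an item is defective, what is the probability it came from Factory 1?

Using Bayes' theorem:
P(F1) = 3/10, P(D|F1) = 2/25
P(F2) = 7/10, P(D|F2) = 1/50
P(D) = P(D|F1)P(F1) + P(D|F2)P(F2)
     = \frac{19}{500}
P(F1|D) = P(D|F1)P(F1) / P(D)
= \frac{12}{19}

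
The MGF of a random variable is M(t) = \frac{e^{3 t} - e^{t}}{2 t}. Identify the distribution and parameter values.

The MGF M(t) = \frac{e^{3 t} - e^{t}}{2 t} is the standard form for the Uniform distribution.
Comparing with the known MGF formula identifies: Uniform(1, 3)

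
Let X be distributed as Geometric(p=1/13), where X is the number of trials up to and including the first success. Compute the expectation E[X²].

Using the identity E[X²] = Var(X) + (E[X])²:
E[X] = 13
Var(X) = 156
E[X²] = 156 + (13)²
= 325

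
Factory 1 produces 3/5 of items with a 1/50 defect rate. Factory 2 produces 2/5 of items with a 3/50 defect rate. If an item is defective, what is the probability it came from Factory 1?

Using Bayes' theorem:
P(F1) = 3/5, P(D|F1) = 1/50
P(F2) = 2/5, P(D|F2) = 3/50
P(D) = P(D|F1)P(F1) + P(D|F2)P(F2)
     = \frac{9}{250}
P(F1|D) = P(D|F1)P(F1) / P(D)
= \frac{1}{3}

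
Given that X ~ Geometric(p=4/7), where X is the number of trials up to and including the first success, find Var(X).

For X ~ Geometric(p=4/7), where X is the number of trials up to and including the first success:
Var(X) = \frac{21}{16}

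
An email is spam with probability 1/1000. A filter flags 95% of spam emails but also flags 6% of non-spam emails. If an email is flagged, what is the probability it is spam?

Let D = the rare event, + = positive/flagged.
P(D) = 1/1000
P(+|D) = 95/100 = 19/20
P(+|D') = 6/100 = 3/50
P(+) = P(+|D)P(D) + P(+|D')P(D')
     = \frac{19}{20} × \frac{1}{1000} + \frac{3}{50} × \frac{999}{1000}
     = \frac{6089}{100000}
P(D|+) = P(+|D)P(D)/P(+) = \frac{95}{6089}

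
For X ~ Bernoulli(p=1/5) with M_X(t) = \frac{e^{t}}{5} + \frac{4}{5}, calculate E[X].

To find E[X], compute M^(1)(0):
M^(1)(t) = \frac{e^{t}}{5}
M^(1)(0) = \frac{1}{5}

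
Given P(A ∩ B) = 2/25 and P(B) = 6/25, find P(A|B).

P(A|B) = P(A ∩ B) / P(B)
= (2/25) / (6/25)
= 1/3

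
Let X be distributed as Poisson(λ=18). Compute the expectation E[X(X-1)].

E[X(X-1)] = E[X² - X] = E[X²] - E[X]
E[X] = 18
E[X²] = Var(X) + (E[X])² = 18 + (18)² = 342
E[X(X-1)] = 342 - 18 = 324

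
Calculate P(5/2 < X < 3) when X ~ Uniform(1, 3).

P(5/2 < X < 3) = ∫_{5/2}^{3} f(x) dx
where f(x) = \frac{1}{2}
= \frac{1}{4}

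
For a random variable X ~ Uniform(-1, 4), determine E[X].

For X ~ Uniform(-1, 4), the expected value is:
E[X] = \frac{3}{2}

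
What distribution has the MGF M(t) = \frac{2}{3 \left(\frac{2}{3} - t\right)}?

The MGF M(t) = \frac{2}{3 \left(\frac{2}{3} - t\right)} is the standard form for the Exponential distribution.
Comparing with the known MGF formula identifies: Exponential(rate λ=2/3)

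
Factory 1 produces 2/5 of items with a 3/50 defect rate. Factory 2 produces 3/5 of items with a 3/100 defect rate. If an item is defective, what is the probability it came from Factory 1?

Using Bayes' theorem:
P(F1) = 2/5, P(D|F1) = 3/50
P(F2) = 3/5, P(D|F2) = 3/100
P(D) = P(D|F1)P(F1) + P(D|F2)P(F2)
     = \frac{21}{500}
P(F1|D) = P(D|F1)P(F1) / P(D)
= \frac{4}{7}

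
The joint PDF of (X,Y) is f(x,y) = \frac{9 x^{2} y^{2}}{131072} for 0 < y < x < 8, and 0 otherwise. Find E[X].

f_X(x) = ∫_0^x \frac{9 x^{2} y^{2}}{131072} dy = \frac{3 x^{5}}{131072}
E[X] = ∫_0^8 x × (\frac{3 x^{5}}{131072}) dx = \frac{48}{7}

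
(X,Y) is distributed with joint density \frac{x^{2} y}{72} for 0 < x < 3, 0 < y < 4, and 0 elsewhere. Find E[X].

f_X(x) = ∫_0^4 \frac{x^{2} y}{72} dy = \frac{x^{2}}{9}
E[X] = ∫_0^3 x × (\frac{x^{2}}{9}) dx = \frac{9}{4}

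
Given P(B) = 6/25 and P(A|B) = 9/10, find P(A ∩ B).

By definition, P(A|B) = P(A ∩ B) / P(B)
So P(A ∩ B) = P(A|B) × P(B)
= 9/10 × 6/25
= 27/125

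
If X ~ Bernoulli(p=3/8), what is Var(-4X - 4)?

For X ~ Bernoulli(p=3/8):
Var(X) = \frac{15}{64}
Var(-4X - 4) = (-4)² × Var(X) = 16 × \frac{15}{64} = \frac{15}{4}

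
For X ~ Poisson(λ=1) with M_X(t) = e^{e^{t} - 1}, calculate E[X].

To find E[X], compute M^(1)(0):
M^(1)(t) = e^{t} e^{e^{t} - 1}
M^(1)(0) = 1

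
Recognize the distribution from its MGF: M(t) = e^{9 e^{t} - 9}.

The MGF M(t) = e^{9 e^{t} - 9} is the standard form for the Poisson distribution.
Comparing with the known MGF formula identifies: Poisson(λ=9)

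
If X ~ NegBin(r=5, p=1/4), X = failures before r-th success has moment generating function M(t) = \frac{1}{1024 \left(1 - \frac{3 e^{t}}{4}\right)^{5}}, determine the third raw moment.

To find E[X^3], compute M^(3)(0):
M^(1)(t) = \frac{15 e^{t}}{4096 \left(1 - \frac{3 e^{t}}{4}\right)^{6}}
M^(2)(t) = \frac{15 e^{t}}{4096 \left(1 - \frac{3 e^{t}}{4}\right)^{6}} + \frac{135 e^{2 t}}{8192 \left(1 - \frac{3 e^{t}}{4}\right)^{7}}
M^(3)(t) = \frac{15 e^{t}}{4096 \left(1 - \frac{3 e^{t}}{4}\right)^{6}} + \frac{405 e^{2 t}}{8192 \left(1 - \frac{3 e^{t}}{4}\right)^{7}} + \frac{2835 e^{3 t}}{32768 \left(1 - \frac{3 e^{t}}{4}\right)^{8}}
M^(3)(0) = 6495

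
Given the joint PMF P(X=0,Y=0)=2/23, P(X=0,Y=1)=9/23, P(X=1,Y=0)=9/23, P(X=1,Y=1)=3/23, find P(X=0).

P(X=0) = P(X=0,Y=0) + P(X=0,Y=1)
= 2/23 + 9/23
= 11/23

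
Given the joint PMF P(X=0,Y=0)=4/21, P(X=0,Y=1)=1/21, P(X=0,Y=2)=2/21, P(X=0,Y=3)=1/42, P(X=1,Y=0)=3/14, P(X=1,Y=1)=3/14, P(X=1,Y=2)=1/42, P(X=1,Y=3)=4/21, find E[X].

First find marginal of X:
P(X=0) = 5/14
P(X=1) = 9/14
E[X] = 0 × 5/14 + 1 × 9/14 = 9/14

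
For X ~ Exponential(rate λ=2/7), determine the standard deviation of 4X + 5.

For X ~ Exponential(rate λ=2/7):
Var(X) = \frac{49}{4}
SD(X) = √(Var(X)) = √(\frac{49}{4}) = \frac{7}{2}
SD(4X + 5) = |4| × SD(X) = 4 × \frac{7}{2} = 14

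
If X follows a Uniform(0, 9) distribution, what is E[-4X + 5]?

For X ~ Uniform(0, 9):
E[X] = \frac{9}{2}
E[-4X + 5] = -4 × E[X] + 5 = -13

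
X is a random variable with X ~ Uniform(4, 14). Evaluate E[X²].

Using the identity E[X²] = Var(X) + (E[X])²:
E[X] = 9
Var(X) = \frac{25}{3}
E[X²] = \frac{25}{3} + (9)²
= \frac{268}{3}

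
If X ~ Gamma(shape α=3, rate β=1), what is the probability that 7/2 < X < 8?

P(7/2 < X < 8) = ∫_{7/2}^{8} f(x) dx
where f(x) = \frac{x^{2} e^{- x}}{2}
= - \frac{41}{e^{8}} + \frac{85}{8 e^{\frac{7}{2}}}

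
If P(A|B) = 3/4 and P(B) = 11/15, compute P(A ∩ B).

By definition, P(A|B) = P(A ∩ B) / P(B)
So P(A ∩ B) = P(A|B) × P(B)
= 3/4 × 11/15
= 11/20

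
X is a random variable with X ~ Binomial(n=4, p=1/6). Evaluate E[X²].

Using the identity E[X²] = Var(X) + (E[X])²:
E[X] = \frac{2}{3}
Var(X) = \frac{5}{9}
E[X²] = \frac{5}{9} + (\frac{2}{3})²
= 1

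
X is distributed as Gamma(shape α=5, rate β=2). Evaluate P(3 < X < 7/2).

P(3 < X < 7/2) = ∫_{3}^{7/2} f(x) dx
where f(x) = \frac{4 x^{4} e^{- 2 x}}{3}
= \frac{-4553 + 2760 e}{24 e^{7}}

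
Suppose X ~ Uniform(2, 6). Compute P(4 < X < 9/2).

P(4 < X < 9/2) = ∫_{4}^{9/2} f(x) dx
where f(x) = \frac{1}{4}
= \frac{1}{8}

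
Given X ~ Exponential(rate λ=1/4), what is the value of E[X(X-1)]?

E[X(X-1)] = E[X² - X] = E[X²] - E[X]
E[X] = 4
E[X²] = Var(X) + (E[X])² = 16 + (4)² = 32
E[X(X-1)] = 32 - 4 = 28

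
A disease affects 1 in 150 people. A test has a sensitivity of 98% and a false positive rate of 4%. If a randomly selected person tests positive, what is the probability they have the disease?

Let D = the rare event, + = positive/flagged.
P(D) = 1/150
P(+|D) = 98/100 = 49/50
P(+|D') = 4/100 = 1/25
P(+) = P(+|D)P(D) + P(+|D')P(D')
     = \frac{49}{50} × \frac{1}{150} + \frac{1}{25} × \frac{149}{150}
     = \frac{347}{7500}
P(D|+) = P(+|D)P(D)/P(+) = \frac{49}{347}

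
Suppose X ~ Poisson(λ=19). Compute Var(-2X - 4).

For X ~ Poisson(λ=19):
Var(X) = 19
Var(-2X - 4) = (-2)² × Var(X) = 4 × 19 = 76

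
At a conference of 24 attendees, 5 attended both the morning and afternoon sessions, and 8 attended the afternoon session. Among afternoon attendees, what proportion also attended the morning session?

P(A ∩ B) = 5/24
P(B) = 8/24 = 1/3
P(A|B) = P(A ∩ B) / P(B) = (5/24) / (1/3) = 5/8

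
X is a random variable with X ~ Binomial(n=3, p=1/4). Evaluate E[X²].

Using the identity E[X²] = Var(X) + (E[X])²:
E[X] = \frac{3}{4}
Var(X) = \frac{9}{16}
E[X²] = \frac{9}{16} + (\frac{3}{4})²
= \frac{9}{8}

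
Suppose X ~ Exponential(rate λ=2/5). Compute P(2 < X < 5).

P(2 < X < 5) = ∫_{2}^{5} f(x) dx
where f(x) = \frac{2 e^{- \frac{2 x}{5}}}{5}
= - \frac{1}{e^{2}} + e^{- \frac{4}{5}}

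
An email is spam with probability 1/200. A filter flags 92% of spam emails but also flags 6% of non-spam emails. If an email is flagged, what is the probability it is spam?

Let D = the rare event, + = positive/flagged.
P(D) = 1/200
P(+|D) = 92/100 = 23/25
P(+|D') = 6/100 = 3/50
P(+) = P(+|D)P(D) + P(+|D')P(D')
     = \frac{23}{25} × \frac{1}{200} + \frac{3}{50} × \frac{199}{200}
     = \frac{643}{10000}
P(D|+) = P(+|D)P(D)/P(+) = \frac{46}{643}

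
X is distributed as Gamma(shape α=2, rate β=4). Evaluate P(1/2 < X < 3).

P(1/2 < X < 3) = ∫_{1/2}^{3} f(x) dx
where f(x) = 16 x e^{- 4 x}
= \frac{-13 + 3 e^{10}}{e^{12}}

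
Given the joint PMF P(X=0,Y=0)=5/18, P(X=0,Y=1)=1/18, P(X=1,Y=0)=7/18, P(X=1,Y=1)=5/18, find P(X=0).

P(X=0) = P(X=0,Y=0) + P(X=0,Y=1)
= 5/18 + 1/18
= 1/3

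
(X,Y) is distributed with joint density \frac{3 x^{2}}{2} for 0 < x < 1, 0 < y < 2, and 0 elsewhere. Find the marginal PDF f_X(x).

f_X(x) = ∫_0^2 f(x,y) dy
= ∫_0^2 \frac{3 x^{2}}{2} dy
= 3 x^{2} for 0 < x < 1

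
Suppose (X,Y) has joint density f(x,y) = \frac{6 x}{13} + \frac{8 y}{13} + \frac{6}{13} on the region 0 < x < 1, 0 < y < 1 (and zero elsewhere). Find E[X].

E[X] = ∫_0^1 ∫_0^1 x × f(x,y) dy dx
= ∫_0^1 ∫_0^1 x × (\frac{6 x}{13} + \frac{8 y}{13} + \frac{6}{13}) dy dx
= \frac{7}{13}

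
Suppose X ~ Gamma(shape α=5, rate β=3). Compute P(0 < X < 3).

P(0 < X < 3) = ∫_{0}^{3} f(x) dx
where f(x) = \frac{81 x^{4} e^{- 3 x}}{8}
= 1 - \frac{3563}{8 e^{9}}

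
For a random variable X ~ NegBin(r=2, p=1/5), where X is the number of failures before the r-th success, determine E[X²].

Using the identity E[X²] = Var(X) + (E[X])²:
E[X] = 8
Var(X) = 40
E[X²] = 40 + (8)²
= 104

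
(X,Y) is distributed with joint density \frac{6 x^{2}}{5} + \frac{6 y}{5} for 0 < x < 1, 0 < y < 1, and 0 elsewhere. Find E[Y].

E[Y] = ∫_0^1 ∫_0^1 y × f(x,y) dx dy
= \frac{3}{5}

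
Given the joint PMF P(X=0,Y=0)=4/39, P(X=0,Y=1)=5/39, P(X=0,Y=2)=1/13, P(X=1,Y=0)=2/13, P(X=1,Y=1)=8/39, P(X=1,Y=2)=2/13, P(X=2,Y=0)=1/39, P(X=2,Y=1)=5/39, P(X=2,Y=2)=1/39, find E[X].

First find marginal of X:
P(X=0) = 4/13
P(X=1) = 20/39
P(X=2) = 7/39
E[X] = 0 × 4/13 + 1 × 20/39 + 2 × 7/39 = 34/39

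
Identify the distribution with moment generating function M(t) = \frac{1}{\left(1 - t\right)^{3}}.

The MGF M(t) = \frac{1}{\left(1 - t\right)^{3}} is the standard form for the Gamma distribution.
Comparing with the known MGF formula identifies: Gamma(shape α=3, rate β=1)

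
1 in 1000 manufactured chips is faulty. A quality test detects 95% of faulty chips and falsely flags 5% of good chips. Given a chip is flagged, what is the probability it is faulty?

Let D = the rare event, + = positive/flagged.
P(D) = 1/1000
P(+|D) = 95/100 = 19/20
P(+|D') = 5/100 = 1/20
P(+) = P(+|D)P(D) + P(+|D')P(D')
     = \frac{19}{20} × \frac{1}{1000} + \frac{1}{20} × \frac{999}{1000}
     = \frac{509}{10000}
P(D|+) = P(+|D)P(D)/P(+) = \frac{19}{1018}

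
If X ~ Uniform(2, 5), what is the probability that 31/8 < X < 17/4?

P(31/8 < X < 17/4) = ∫_{31/8}^{17/4} f(x) dx
where f(x) = \frac{1}{3}
= \frac{1}{8}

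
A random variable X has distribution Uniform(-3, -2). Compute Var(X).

For X ~ Uniform(-3, -2):
Var(X) = \frac{1}{12}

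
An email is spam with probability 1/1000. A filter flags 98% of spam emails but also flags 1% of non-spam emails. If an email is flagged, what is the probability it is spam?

Let D = the rare event, + = positive/flagged.
P(D) = 1/1000
P(+|D) = 98/100 = 49/50
P(+|D') = 1/100
P(+) = P(+|D)P(D) + P(+|D')P(D')
     = \frac{49}{50} × \frac{1}{1000} + \frac{1}{100} × \frac{999}{1000}
     = \frac{1097}{100000}
P(D|+) = P(+|D)P(D)/P(+) = \frac{98}{1097}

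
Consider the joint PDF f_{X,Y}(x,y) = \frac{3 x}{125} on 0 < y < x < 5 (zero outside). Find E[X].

f_X(x) = ∫_0^x \frac{3 x}{125} dy = \frac{3 x^{2}}{125}
E[X] = ∫_0^5 x × (\frac{3 x^{2}}{125}) dx = \frac{15}{4}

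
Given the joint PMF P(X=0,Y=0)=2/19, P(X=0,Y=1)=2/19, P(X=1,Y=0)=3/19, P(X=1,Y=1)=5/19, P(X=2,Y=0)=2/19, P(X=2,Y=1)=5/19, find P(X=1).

P(X=1) = P(X=1,Y=0) + P(X=1,Y=1)
= 3/19 + 5/19
= 8/19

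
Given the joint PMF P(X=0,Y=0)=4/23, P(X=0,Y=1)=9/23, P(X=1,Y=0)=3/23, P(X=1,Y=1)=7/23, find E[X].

First find marginal of X:
P(X=0) = 13/23
P(X=1) = 10/23
E[X] = 0 × 13/23 + 1 × 10/23 = 10/23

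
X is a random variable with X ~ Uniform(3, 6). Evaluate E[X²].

Using the identity E[X²] = Var(X) + (E[X])²:
E[X] = \frac{9}{2}
Var(X) = \frac{3}{4}
E[X²] = \frac{3}{4} + (\frac{9}{2})²
= 21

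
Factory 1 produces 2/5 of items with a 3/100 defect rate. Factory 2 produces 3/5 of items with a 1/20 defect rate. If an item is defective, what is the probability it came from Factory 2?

Using Bayes' theorem:
P(F1) = 2/5, P(D|F1) = 3/100
P(F2) = 3/5, P(D|F2) = 1/20
P(D) = P(D|F1)P(F1) + P(D|F2)P(F2)
     = \frac{21}{500}
P(F2|D) = P(D|F2)P(F2) / P(D)
= \frac{5}{7}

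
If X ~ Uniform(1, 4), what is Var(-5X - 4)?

For X ~ Uniform(1, 4):
Var(X) = \frac{3}{4}
Var(-5X - 4) = (-5)² × Var(X) = 25 × \frac{3}{4} = \frac{75}{4}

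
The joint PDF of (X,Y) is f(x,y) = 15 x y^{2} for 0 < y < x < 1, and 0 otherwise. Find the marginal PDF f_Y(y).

f_Y(y) = ∫_y^1 15 x y^{2} dx = \frac{15 y^{2} \left(1 - y^{2}\right)}{2}
for 0 < y < 1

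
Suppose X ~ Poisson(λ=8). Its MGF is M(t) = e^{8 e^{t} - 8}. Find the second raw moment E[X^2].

To find E[X^2], compute M^(2)(0):
M^(1)(t) = 8 e^{t} e^{8 e^{t} - 8}
M^(2)(t) = 64 e^{2 t} e^{8 e^{t} - 8} + 8 e^{t} e^{8 e^{t} - 8}
M^(2)(0) = 72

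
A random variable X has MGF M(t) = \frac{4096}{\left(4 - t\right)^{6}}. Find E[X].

To find E[X], compute M^(1)(0):
M^(1)(t) = \frac{24576}{\left(4 - t\right)^{7}}
M^(1)(0) = \frac{3}{2}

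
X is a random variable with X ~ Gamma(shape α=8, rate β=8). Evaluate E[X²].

Using the identity E[X²] = Var(X) + (E[X])²:
E[X] = 1
Var(X) = \frac{1}{8}
E[X²] = \frac{1}{8} + (1)²
= \frac{9}{8}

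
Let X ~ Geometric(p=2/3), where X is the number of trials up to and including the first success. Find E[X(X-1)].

E[X(X-1)] = E[X² - X] = E[X²] - E[X]
E[X] = \frac{3}{2}
E[X²] = Var(X) + (E[X])² = \frac{3}{4} + (\frac{3}{2})² = 3
E[X(X-1)] = 3 - \frac{3}{2} = \frac{3}{2}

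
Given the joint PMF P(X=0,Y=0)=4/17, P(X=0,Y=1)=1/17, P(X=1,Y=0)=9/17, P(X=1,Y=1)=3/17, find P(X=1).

P(X=1) = P(X=1,Y=0) + P(X=1,Y=1)
= 9/17 + 3/17
= 12/17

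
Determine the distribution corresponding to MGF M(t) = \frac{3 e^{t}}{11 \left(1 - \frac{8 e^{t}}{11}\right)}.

The MGF M(t) = \frac{3 e^{t}}{11 \left(1 - \frac{8 e^{t}}{11}\right)} is the standard form for the Geometric distribution.
Comparing with the known MGF formula identifies: Geometric(p=3/11), X = trial number of first success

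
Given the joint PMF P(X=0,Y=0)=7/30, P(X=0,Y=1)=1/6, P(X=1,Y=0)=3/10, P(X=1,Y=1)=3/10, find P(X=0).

P(X=0) = P(X=0,Y=0) + P(X=0,Y=1)
= 7/30 + 1/6
= 2/5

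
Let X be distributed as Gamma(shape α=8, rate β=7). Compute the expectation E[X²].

Using the identity E[X²] = Var(X) + (E[X])²:
E[X] = \frac{8}{7}
Var(X) = \frac{8}{49}
E[X²] = \frac{8}{49} + (\frac{8}{7})²
= \frac{72}{49}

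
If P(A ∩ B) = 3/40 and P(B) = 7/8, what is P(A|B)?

P(A|B) = P(A ∩ B) / P(B)
= (3/40) / (7/8)
= 3/35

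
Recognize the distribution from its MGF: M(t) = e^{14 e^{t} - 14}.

The MGF M(t) = e^{14 e^{t} - 14} is the standard form for the Poisson distribution.
Comparing with the known MGF formula identifies: Poisson(λ=14)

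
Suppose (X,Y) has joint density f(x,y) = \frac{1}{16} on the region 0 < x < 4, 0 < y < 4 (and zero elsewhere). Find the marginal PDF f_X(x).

f_X(x) = ∫_0^4 f(x,y) dy
= ∫_0^4 \frac{1}{16} dy
= \frac{1}{4} for 0 < x < 4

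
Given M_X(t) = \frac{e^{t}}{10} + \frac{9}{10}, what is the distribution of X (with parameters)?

The MGF M(t) = \frac{e^{t}}{10} + \frac{9}{10} is the standard form for the Bernoulli distribution.
Comparing with the known MGF formula identifies: Bernoulli(p=1/10)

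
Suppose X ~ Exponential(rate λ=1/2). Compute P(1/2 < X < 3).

P(1/2 < X < 3) = ∫_{1/2}^{3} f(x) dx
where f(x) = \frac{e^{- \frac{x}{2}}}{2}
= - \frac{1}{e^{\frac{3}{2}}} + e^{- \frac{1}{4}}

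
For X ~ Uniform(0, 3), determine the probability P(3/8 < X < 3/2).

P(3/8 < X < 3/2) = ∫_{3/8}^{3/2} f(x) dx
where f(x) = \frac{1}{3}
= \frac{3}{8}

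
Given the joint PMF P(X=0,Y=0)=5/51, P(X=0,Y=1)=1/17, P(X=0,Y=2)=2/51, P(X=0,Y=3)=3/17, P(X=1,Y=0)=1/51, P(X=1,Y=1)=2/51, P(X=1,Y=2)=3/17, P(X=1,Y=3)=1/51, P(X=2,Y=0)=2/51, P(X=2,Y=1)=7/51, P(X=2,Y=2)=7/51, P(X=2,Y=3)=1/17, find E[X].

First find marginal of X:
P(X=0) = 19/51
P(X=1) = 13/51
P(X=2) = 19/51
E[X] = 0 × 19/51 + 1 × 13/51 + 2 × 19/51 = 1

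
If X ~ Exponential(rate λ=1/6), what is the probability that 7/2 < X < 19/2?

P(7/2 < X < 19/2) = ∫_{7/2}^{19/2} f(x) dx
where f(x) = \frac{e^{- \frac{x}{6}}}{6}
= - \frac{1 - e}{e^{\frac{19}{12}}}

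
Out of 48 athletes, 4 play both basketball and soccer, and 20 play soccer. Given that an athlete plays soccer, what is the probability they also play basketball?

P(A ∩ B) = 4/48 = 1/12
P(B) = 20/48 = 5/12
P(A|B) = P(A ∩ B) / P(B) = (1/12) / (5/12) = 1/5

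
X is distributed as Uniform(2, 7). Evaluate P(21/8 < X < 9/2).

P(21/8 < X < 9/2) = ∫_{21/8}^{9/2} f(x) dx
where f(x) = \frac{1}{5}
= \frac{3}{8}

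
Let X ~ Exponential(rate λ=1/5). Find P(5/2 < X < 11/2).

P(5/2 < X < 11/2) = ∫_{5/2}^{11/2} f(x) dx
where f(x) = \frac{e^{- \frac{x}{5}}}{5}
= - \frac{1}{e^{\frac{11}{10}}} + e^{- \frac{1}{2}}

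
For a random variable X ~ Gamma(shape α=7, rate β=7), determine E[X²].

Using the identity E[X²] = Var(X) + (E[X])²:
E[X] = 1
Var(X) = \frac{1}{7}
E[X²] = \frac{1}{7} + (1)²
= \frac{8}{7}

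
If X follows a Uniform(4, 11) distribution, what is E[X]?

For X ~ Uniform(4, 11), the expected value is:
E[X] = \frac{15}{2}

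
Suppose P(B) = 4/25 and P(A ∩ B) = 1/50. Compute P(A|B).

P(A|B) = P(A ∩ B) / P(B)
= (1/50) / (4/25)
= 1/8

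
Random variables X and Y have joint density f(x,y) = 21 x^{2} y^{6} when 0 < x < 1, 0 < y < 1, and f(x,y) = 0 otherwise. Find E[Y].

E[Y] = ∫_0^1 ∫_0^1 y × f(x,y) dx dy
= \frac{7}{8}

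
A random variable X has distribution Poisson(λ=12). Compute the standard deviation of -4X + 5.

For X ~ Poisson(λ=12):
Var(X) = 12
SD(X) = √(Var(X)) = √(12) = 2 \sqrt{3}
SD(-4X + 5) = |-4| × SD(X) = 4 × 2 \sqrt{3} = 8 \sqrt{3}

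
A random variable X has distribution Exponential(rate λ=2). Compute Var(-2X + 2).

For X ~ Exponential(rate λ=2):
Var(X) = \frac{1}{4}
Var(-2X + 2) = (-2)² × Var(X) = 4 × \frac{1}{4} = 1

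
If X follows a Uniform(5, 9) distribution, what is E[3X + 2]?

For X ~ Uniform(5, 9):
E[X] = 7
E[3X + 2] = 3 × E[X] + 2 = 23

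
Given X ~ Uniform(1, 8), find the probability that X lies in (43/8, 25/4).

P(43/8 < X < 25/4) = ∫_{43/8}^{25/4} f(x) dx
where f(x) = \frac{1}{7}
= \frac{1}{8}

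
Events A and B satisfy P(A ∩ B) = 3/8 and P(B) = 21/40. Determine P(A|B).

P(A|B) = P(A ∩ B) / P(B)
= (3/8) / (21/40)
= 5/7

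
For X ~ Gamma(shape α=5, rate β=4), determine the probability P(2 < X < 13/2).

P(2 < X < 13/2) = ∫_{2}^{13/2} f(x) dx
where f(x) = \frac{128 x^{4} e^{- 4 x}}{3}
= \frac{3 \left(-7445 + 99 e^{18}\right)}{e^{26}}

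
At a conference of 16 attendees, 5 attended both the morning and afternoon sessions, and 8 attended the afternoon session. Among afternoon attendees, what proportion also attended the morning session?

P(A ∩ B) = 5/16
P(B) = 8/16 = 1/2
P(A|B) = P(A ∩ B) / P(B) = (5/16) / (1/2) = 5/8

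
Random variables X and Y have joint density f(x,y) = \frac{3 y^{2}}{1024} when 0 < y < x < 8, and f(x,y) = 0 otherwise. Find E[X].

f_X(x) = ∫_0^x \frac{3 y^{2}}{1024} dy = \frac{x^{3}}{1024}
E[X] = ∫_0^8 x × (\frac{x^{3}}{1024}) dx = \frac{32}{5}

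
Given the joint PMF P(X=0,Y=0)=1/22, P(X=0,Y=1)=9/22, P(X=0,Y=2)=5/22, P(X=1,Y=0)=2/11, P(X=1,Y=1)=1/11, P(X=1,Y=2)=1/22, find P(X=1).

P(X=1) = P(X=1,Y=0) + P(X=1,Y=1) + P(X=1,Y=2)
= 2/11 + 1/11 + 1/22
= 7/22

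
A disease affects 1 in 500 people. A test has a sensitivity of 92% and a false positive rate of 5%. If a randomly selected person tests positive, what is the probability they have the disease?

Let D = the rare event, + = positive/flagged.
P(D) = 1/500
P(+|D) = 92/100 = 23/25
P(+|D') = 5/100 = 1/20
P(+) = P(+|D)P(D) + P(+|D')P(D')
     = \frac{23}{25} × \frac{1}{500} + \frac{1}{20} × \frac{499}{500}
     = \frac{2587}{50000}
P(D|+) = P(+|D)P(D)/P(+) = \frac{92}{2587}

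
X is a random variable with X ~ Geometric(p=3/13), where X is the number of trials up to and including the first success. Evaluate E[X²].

Using the identity E[X²] = Var(X) + (E[X])²:
E[X] = \frac{13}{3}
Var(X) = \frac{130}{9}
E[X²] = \frac{130}{9} + (\frac{13}{3})²
= \frac{299}{9}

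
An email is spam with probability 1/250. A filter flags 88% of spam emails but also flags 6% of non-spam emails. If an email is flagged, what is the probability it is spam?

Let D = the rare event, + = positive/flagged.
P(D) = 1/250
P(+|D) = 88/100 = 22/25
P(+|D') = 6/100 = 3/50
P(+) = P(+|D)P(D) + P(+|D')P(D')
     = \frac{22}{25} × \frac{1}{250} + \frac{3}{50} × \frac{249}{250}
     = \frac{791}{12500}
P(D|+) = P(+|D)P(D)/P(+) = \frac{44}{791}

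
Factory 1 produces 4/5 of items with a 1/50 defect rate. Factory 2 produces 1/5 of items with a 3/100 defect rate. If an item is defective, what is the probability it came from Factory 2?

Using Bayes' theorem:
P(F1) = 4/5, P(D|F1) = 1/50
P(F2) = 1/5, P(D|F2) = 3/100
P(D) = P(D|F1)P(F1) + P(D|F2)P(F2)
     = \frac{11}{500}
P(F2|D) = P(D|F2)P(F2) / P(D)
= \frac{3}{11}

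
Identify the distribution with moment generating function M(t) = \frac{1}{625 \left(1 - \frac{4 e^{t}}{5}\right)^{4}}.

The MGF M(t) = \frac{1}{625 \left(1 - \frac{4 e^{t}}{5}\right)^{4}} is the standard form for the NegativeBinomial distribution.
Comparing with the known MGF formula identifies: NegBin(r=4, p=1/5), X = failures before r-th success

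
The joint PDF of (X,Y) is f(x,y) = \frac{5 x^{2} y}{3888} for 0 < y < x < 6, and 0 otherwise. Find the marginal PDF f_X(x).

f_X(x) = ∫_0^x \frac{5 x^{2} y}{3888} dy = \frac{5 x^{4}}{7776}
for 0 < x < 6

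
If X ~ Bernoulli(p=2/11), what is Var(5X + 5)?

For X ~ Bernoulli(p=2/11):
Var(X) = \frac{18}{121}
Var(5X + 5) = (5)² × Var(X) = 25 × \frac{18}{121} = \frac{450}{121}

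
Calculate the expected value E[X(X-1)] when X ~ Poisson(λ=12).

E[X(X-1)] = E[X² - X] = E[X²] - E[X]
E[X] = 12
E[X²] = Var(X) + (E[X])² = 12 + (12)² = 156
E[X(X-1)] = 156 - 12 = 144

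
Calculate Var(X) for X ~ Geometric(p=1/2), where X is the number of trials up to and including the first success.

For X ~ Geometric(p=1/2), where X is the number of trials up to and including the first success:
Var(X) = 2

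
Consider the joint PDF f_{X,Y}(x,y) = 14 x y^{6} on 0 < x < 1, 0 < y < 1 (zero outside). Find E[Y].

E[Y] = ∫_0^1 ∫_0^1 y × f(x,y) dx dy
= \frac{7}{8}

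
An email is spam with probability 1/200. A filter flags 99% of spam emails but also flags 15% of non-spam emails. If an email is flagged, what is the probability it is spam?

Let D = the rare event, + = positive/flagged.
P(D) = 1/200
P(+|D) = 99/100
P(+|D') = 15/100 = 3/20
P(+) = P(+|D)P(D) + P(+|D')P(D')
     = \frac{99}{100} × \frac{1}{200} + \frac{3}{20} × \frac{199}{200}
     = \frac{771}{5000}
P(D|+) = P(+|D)P(D)/P(+) = \frac{33}{1028}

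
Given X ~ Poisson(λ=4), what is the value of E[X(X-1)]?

E[X(X-1)] = E[X² - X] = E[X²] - E[X]
E[X] = 4
E[X²] = Var(X) + (E[X])² = 4 + (4)² = 20
E[X(X-1)] = 20 - 4 = 16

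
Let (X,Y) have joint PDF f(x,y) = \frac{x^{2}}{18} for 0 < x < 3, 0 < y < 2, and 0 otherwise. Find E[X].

f_X(x) = ∫_0^2 \frac{x^{2}}{18} dy = \frac{x^{2}}{9}
E[X] = ∫_0^3 x × (\frac{x^{2}}{9}) dx = \frac{9}{4}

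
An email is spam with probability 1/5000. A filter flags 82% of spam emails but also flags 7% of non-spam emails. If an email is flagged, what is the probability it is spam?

Let D = the rare event, + = positive/flagged.
P(D) = 1/5000
P(+|D) = 82/100 = 41/50
P(+|D') = 7/100
P(+) = P(+|D)P(D) + P(+|D')P(D')
     = \frac{41}{50} × \frac{1}{5000} + \frac{7}{100} × \frac{4999}{5000}
     = \frac{1403}{20000}
P(D|+) = P(+|D)P(D)/P(+) = \frac{82}{35075}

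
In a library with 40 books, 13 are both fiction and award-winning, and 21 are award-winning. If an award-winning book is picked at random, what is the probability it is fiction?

P(A ∩ B) = 13/40
P(B) = 21/40
P(A|B) = P(A ∩ B) / P(B) = (13/40) / (21/40) = 13/21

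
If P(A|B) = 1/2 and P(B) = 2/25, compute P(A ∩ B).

By definition, P(A|B) = P(A ∩ B) / P(B)
So P(A ∩ B) = P(A|B) × P(B)
= 1/2 × 2/25
= 1/25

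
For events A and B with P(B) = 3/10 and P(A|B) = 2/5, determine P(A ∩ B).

By definition, P(A|B) = P(A ∩ B) / P(B)
So P(A ∩ B) = P(A|B) × P(B)
= 2/5 × 3/10
= 3/25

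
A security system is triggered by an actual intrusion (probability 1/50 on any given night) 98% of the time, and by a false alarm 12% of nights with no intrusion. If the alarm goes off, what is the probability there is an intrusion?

Let D = the rare event, + = positive/flagged.
P(D) = 1/50
P(+|D) = 98/100 = 49/50
P(+|D') = 12/100 = 3/25
P(+) = P(+|D)P(D) + P(+|D')P(D')
     = \frac{49}{50} × \frac{1}{50} + \frac{3}{25} × \frac{49}{50}
     = \frac{343}{2500}
P(D|+) = P(+|D)P(D)/P(+) = \frac{1}{7}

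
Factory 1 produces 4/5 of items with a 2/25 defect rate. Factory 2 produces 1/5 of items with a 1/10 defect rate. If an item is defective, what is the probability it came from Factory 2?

Using Bayes' theorem:
P(F1) = 4/5, P(D|F1) = 2/25
P(F2) = 1/5, P(D|F2) = 1/10
P(D) = P(D|F1)P(F1) + P(D|F2)P(F2)
     = \frac{21}{250}
P(F2|D) = P(D|F2)P(F2) / P(D)
= \frac{5}{21}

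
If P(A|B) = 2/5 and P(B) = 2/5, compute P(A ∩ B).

By definition, P(A|B) = P(A ∩ B) / P(B)
So P(A ∩ B) = P(A|B) × P(B)
= 2/5 × 2/5
= 4/25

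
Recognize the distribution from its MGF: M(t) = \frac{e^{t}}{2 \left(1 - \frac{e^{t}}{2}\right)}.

The MGF M(t) = \frac{e^{t}}{2 \left(1 - \frac{e^{t}}{2}\right)} is the standard form for the Geometric distribution.
Comparing with the known MGF formula identifies: Geometric(p=1/2), X = trial number of first success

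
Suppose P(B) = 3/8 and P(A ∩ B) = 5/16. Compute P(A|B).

P(A|B) = P(A ∩ B) / P(B)
= (5/16) / (3/8)
= 5/6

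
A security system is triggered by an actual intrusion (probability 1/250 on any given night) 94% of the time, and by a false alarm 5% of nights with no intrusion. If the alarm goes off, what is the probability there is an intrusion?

Let D = the rare event, + = positive/flagged.
P(D) = 1/250
P(+|D) = 94/100 = 47/50
P(+|D') = 5/100 = 1/20
P(+) = P(+|D)P(D) + P(+|D')P(D')
     = \frac{47}{50} × \frac{1}{250} + \frac{1}{20} × \frac{249}{250}
     = \frac{1339}{25000}
P(D|+) = P(+|D)P(D)/P(+) = \frac{94}{1339}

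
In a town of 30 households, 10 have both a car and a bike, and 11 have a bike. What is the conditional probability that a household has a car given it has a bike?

P(A ∩ B) = 10/30 = 1/3
P(B) = 11/30
P(A|B) = P(A ∩ B) / P(B) = (1/3) / (11/30) = 10/11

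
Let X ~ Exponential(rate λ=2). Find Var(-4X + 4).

For X ~ Exponential(rate λ=2):
Var(X) = \frac{1}{4}
Var(-4X + 4) = (-4)² × Var(X) = 16 × \frac{1}{4} = 4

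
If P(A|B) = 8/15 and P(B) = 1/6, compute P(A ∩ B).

By definition, P(A|B) = P(A ∩ B) / P(B)
So P(A ∩ B) = P(A|B) × P(B)
= 8/15 × 1/6
= 4/45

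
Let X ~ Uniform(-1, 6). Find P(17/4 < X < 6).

P(17/4 < X < 6) = ∫_{17/4}^{6} f(x) dx
where f(x) = \frac{1}{7}
= \frac{1}{4}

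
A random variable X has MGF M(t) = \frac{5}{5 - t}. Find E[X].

To find E[X], compute M^(1)(0):
M^(1)(t) = \frac{5}{\left(5 - t\right)^{2}}
M^(1)(0) = \frac{1}{5}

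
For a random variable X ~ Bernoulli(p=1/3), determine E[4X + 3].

For X ~ Bernoulli(p=1/3):
E[X] = \frac{1}{3}
E[4X + 3] = 4 × E[X] + 3 = \frac{13}{3}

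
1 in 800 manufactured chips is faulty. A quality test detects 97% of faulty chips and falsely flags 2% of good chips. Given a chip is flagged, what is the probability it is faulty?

Let D = the rare event, + = positive/flagged.
P(D) = 1/800
P(+|D) = 97/100
P(+|D') = 2/100 = 1/50
P(+) = P(+|D)P(D) + P(+|D')P(D')
     = \frac{97}{100} × \frac{1}{800} + \frac{1}{50} × \frac{799}{800}
     = \frac{339}{16000}
P(D|+) = P(+|D)P(D)/P(+) = \frac{97}{1695}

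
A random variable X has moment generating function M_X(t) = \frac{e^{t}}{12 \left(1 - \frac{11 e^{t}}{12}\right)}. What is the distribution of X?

The MGF M(t) = \frac{e^{t}}{12 \left(1 - \frac{11 e^{t}}{12}\right)} is the standard form for the Geometric distribution.
Comparing with the known MGF formula identifies: Geometric(p=1/12), X = trial number of first success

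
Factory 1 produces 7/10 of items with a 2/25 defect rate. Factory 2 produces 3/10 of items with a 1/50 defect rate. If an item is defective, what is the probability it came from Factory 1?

Using Bayes' theorem:
P(F1) = 7/10, P(D|F1) = 2/25
P(F2) = 3/10, P(D|F2) = 1/50
P(D) = P(D|F1)P(F1) + P(D|F2)P(F2)
     = \frac{31}{500}
P(F1|D) = P(D|F1)P(F1) / P(D)
= \frac{28}{31}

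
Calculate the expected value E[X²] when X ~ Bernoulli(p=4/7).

Using the identity E[X²] = Var(X) + (E[X])²:
E[X] = \frac{4}{7}
Var(X) = \frac{12}{49}
E[X²] = \frac{12}{49} + (\frac{4}{7})²
= \frac{4}{7}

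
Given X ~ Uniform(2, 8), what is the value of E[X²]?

Using the identity E[X²] = Var(X) + (E[X])²:
E[X] = 5
Var(X) = 3
E[X²] = 3 + (5)²
= 28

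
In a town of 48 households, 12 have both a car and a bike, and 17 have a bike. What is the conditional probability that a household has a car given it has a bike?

P(A ∩ B) = 12/48 = 1/4
P(B) = 17/48
P(A|B) = P(A ∩ B) / P(B) = (1/4) / (17/48) = 12/17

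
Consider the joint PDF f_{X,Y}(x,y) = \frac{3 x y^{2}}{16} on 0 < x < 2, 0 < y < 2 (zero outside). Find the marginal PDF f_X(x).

f_X(x) = ∫_0^2 f(x,y) dy
= ∫_0^2 \frac{3 x y^{2}}{16} dy
= \frac{x}{2} for 0 < x < 2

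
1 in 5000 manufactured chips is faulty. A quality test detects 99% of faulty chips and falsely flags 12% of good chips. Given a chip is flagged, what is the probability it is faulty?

Let D = the rare event, + = positive/flagged.
P(D) = 1/5000
P(+|D) = 99/100
P(+|D') = 12/100 = 3/25
P(+) = P(+|D)P(D) + P(+|D')P(D')
     = \frac{99}{100} × \frac{1}{5000} + \frac{3}{25} × \frac{4999}{5000}
     = \frac{60087}{500000}
P(D|+) = P(+|D)P(D)/P(+) = \frac{33}{20029}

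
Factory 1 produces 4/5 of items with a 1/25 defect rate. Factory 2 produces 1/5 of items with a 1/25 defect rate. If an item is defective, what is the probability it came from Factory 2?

Using Bayes' theorem:
P(F1) = 4/5, P(D|F1) = 1/25
P(F2) = 1/5, P(D|F2) = 1/25
P(D) = P(D|F1)P(F1) + P(D|F2)P(F2)
     = \frac{1}{25}
P(F2|D) = P(D|F2)P(F2) / P(D)
= \frac{1}{5}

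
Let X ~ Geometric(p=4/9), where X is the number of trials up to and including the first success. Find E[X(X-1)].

E[X(X-1)] = E[X² - X] = E[X²] - E[X]
E[X] = \frac{9}{4}
E[X²] = Var(X) + (E[X])² = \frac{45}{16} + (\frac{9}{4})² = \frac{63}{8}
E[X(X-1)] = \frac{63}{8} - \frac{9}{4} = \frac{45}{8}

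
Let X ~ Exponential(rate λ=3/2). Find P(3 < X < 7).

P(3 < X < 7) = ∫_{3}^{7} f(x) dx
where f(x) = \frac{3 e^{- \frac{3 x}{2}}}{2}
= - \frac{1 - e^{6}}{e^{\frac{21}{2}}}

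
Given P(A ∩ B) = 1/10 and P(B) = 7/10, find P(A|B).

P(A|B) = P(A ∩ B) / P(B)
= (1/10) / (7/10)
= 1/7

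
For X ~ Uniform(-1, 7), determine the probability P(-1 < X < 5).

P(-1 < X < 5) = ∫_{-1}^{5} f(x) dx
where f(x) = \frac{1}{8}
= \frac{3}{4}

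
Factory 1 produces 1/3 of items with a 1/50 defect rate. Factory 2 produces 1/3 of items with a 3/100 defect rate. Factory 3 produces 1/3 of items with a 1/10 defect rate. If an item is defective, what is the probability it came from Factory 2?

Using Bayes' theorem:
P(F1) = 1/3, P(D|F1) = 1/50
P(F2) = 1/3, P(D|F2) = 3/100
P(F3) = 1/3, P(D|F3) = 1/10
P(D) = P(D|F1)P(F1) + P(D|F2)P(F2) + P(D|F3)P(F3)
     = \frac{1}{20}
P(F2|D) = P(D|F2)P(F2) / P(D)
= \frac{1}{5}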